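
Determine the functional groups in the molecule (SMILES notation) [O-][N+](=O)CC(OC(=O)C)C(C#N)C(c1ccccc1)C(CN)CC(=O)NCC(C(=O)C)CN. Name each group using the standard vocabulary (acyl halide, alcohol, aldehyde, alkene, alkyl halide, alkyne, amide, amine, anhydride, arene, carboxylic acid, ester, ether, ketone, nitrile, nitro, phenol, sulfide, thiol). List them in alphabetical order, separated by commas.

Reading the structure from left to right:
  O2NCH2: –NO2 on carbon → nitro group.
  CH(OCOCH3): pendant –OC(=O)CH3: an acyloxy group → ester.
  CH(CN): pendant –C≡N: nitrile.
  CH(C6H5): pendant –C6H5: benzene ring → arene.
  CH(CH2NH2): pendant –CH2NH2: N on sp³ C, no adjacent C=O → amine.
  CH2CONHCH2: –C(=O)–N– linkage → amide (the N is not an amine).
  CH(COCH3): pendant –COCH3: carbonyl C bonded to two carbons → ketone.
  CH2NH2: –NH2 on an sp³ carbon with no adjacent C=O → amine.

amide, amine, arene, ester, ketone, nitrile, nitro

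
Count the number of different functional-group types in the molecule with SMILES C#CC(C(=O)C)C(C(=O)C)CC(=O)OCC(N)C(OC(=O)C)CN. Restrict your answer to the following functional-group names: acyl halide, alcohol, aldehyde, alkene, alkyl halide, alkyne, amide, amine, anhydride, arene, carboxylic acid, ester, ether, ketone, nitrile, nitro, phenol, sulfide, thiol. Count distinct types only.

4

Working along the chain:
  HC≡C: C≡C triple bond → alkyne.
  CH(COCH3): pendant –COCH3: carbonyl C bonded to two carbons → ketone.
  CH(COCH3): pendant –COCH3: carbonyl C bonded to two carbons → ketone.
  CH2COOCH2: –C(=O)–O–C with C on the carbonyl side → ester.
  CH(NH2): –NH2 on an sp³ carbon with no adjacent C=O → amine.
  CH(OCOCH3): pendant –OC(=O)CH3: an acyloxy group → ester.
  CH2NH2: –NH2 on an sp³ carbon with no adjacent C=O → amine.
Distinct types present: alkyne, amine, ester, ketone.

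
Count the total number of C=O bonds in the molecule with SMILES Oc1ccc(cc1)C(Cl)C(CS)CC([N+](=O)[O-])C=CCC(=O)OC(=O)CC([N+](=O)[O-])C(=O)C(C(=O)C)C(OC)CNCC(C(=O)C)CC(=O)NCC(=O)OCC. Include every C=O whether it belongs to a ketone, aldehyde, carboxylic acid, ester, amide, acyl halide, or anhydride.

7

CH2CO-O-COCH2: anhydride, 2 C=O (running total 2).
CO: ketone, 1 C=O (running total 3).
CH(COCH3): ketone, 1 C=O (running total 4).
CH(COCH3): ketone, 1 C=O (running total 5).
CH2CONHCH2: amide, 1 C=O (running total 6).
COOCH2CH3: ester, 1 C=O (running total 7).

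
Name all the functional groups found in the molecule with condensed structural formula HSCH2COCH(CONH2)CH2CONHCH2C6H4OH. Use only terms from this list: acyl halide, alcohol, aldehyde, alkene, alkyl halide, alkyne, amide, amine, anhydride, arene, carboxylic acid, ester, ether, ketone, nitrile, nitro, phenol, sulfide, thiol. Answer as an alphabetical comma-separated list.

–SH on an sp³ carbon → thiol.
–C(=O)– with carbon on both sides → ketone.
pendant –CONH2: carbonyl C bonded to C and N → amide.
–C(=O)–N– linkage → amide (the N is not an amine).
–OH attached directly to an aromatic ring → phenol (not alcohol); the ring itself is an arene.

amide, arene, ketone, phenol, thiol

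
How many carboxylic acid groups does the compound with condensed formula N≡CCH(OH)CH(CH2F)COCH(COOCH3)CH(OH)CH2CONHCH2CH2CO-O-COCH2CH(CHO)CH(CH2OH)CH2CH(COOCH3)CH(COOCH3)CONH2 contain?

0

N≡C–: carbon triple-bonded to nitrogen → nitrile.
–OH on an sp³ carbon → alcohol (secondary).
pendant –CH2X: halogen on sp³ carbon → alkyl halide.
–C(=O)– with carbon on both sides → ketone.
pendant –COOCH3: carbonyl C bonded to C and –OCH3 → ester.
–OH on an sp³ carbon → alcohol (secondary).
–C(=O)–N– linkage → amide (the N is not an amine).
two acyl groups sharing one oxygen, –C(=O)–O–C(=O)– → anhydride.
pendant –CHO: carbonyl C bonded to C and H → aldehyde.
pendant –CH2OH on an sp³ backbone C → alcohol.
pendant –COOCH3: carbonyl C bonded to C and –OCH3 → ester.
pendant –COOCH3: carbonyl C bonded to C and –OCH3 → ester.
–C(=O)NH2: carbonyl C bonded to C and to N → amide (the N is not a separate amine).
No segment is a carboxylic acid: CH(OH) is alcohol, not carboxylic acid; CH(COOCH3) is ester, not carboxylic acid; CH(OH) is alcohol, not carboxylic acid. → 0.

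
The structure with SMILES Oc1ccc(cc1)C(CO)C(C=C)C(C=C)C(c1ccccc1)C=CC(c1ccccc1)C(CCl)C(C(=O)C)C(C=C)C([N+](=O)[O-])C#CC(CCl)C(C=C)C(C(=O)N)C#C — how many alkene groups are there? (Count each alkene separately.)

Reading the structure from left to right:
  HOC6H4: –OH attached directly to an aromatic ring → phenol (not alcohol); the ring itself is an arene.
  CH(CH2OH): pendant –CH2OH on an sp³ backbone C → alcohol.
  CH(CH=CH2): pendant –CH=CH2: C=C double bond → alkene.
  CH(CH=CH2): pendant –CH=CH2: C=C double bond → alkene.
  CH(C6H5): pendant –C6H5: benzene ring → arene.
  CH=CH: C=C double bond → alkene.
  CH(C6H5): pendant –C6H5: benzene ring → arene.
  CH(CH2Cl): pendant –CH2X: halogen on sp³ carbon → alkyl halide.
  CH(COCH3): pendant –COCH3: carbonyl C bonded to two carbons → ketone.
  CH(CH=CH2): pendant –CH=CH2: C=C double bond → alkene.
  CH(NO2): –NO2 on an sp³ carbon → nitro (the N=O is not a carbonyl).
  C≡C: C≡C triple bond → alkyne.
  CH(CH2Cl): pendant –CH2X: halogen on sp³ carbon → alkyl halide.
  CH(CH=CH2): pendant –CH=CH2: C=C double bond → alkene.
  CH(CONH2): pendant –CONH2: carbonyl C bonded to C and N → amide.
  C≡CH: C≡C triple bond → alkyne.
Alkene appears at: CH(CH=CH2), CH(CH=CH2), CH=CH, CH(CH=CH2), CH(CH=CH2) → 5.

5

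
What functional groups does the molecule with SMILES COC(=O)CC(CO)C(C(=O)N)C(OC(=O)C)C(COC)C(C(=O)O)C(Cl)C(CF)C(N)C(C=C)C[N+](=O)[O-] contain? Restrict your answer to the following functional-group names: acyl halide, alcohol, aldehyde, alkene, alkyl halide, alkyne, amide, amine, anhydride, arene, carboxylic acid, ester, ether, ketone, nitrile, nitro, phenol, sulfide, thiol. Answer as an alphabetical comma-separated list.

Taking each segment in turn:
  CH3OOC: CH3O–C(=O)–: carbonyl C bonded to C and to –OCH3 → ester (not ketone + ether).
  CH(CH2OH): pendant –CH2OH on an sp³ backbone C → alcohol.
  CH(CONH2): pendant –CONH2: carbonyl C bonded to C and N → amide.
  CH(OCOCH3): pendant –OC(=O)CH3: an acyloxy group → ester.
  CH(CH2OCH3): pendant –CH2OCH3: C–O–C linkage → ether.
  CH(COOH): pendant –COOH: carbonyl C bonded to C and –OH → carboxylic acid.
  CH(Cl): halogen on an sp³ carbon → alkyl halide.
  CH(CH2F): pendant –CH2X: halogen on sp³ carbon → alkyl halide.
  CH(NH2): –NH2 on an sp³ carbon with no adjacent C=O → amine.
  CH(CH=CH2): pendant –CH=CH2: C=C double bond → alkene.
  CH2NO2: –NO2 on carbon → nitro group.

alcohol, alkene, alkyl halide, amide, amine, carboxylic acid, ester, ether, nitro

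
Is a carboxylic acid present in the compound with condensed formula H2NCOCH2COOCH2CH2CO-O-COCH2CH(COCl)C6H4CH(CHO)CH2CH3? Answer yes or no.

Taking each segment in turn:
  H2NCO: –C(=O)NH2: carbonyl C bonded to C and to N → amide (the N is not a separate amine).
  CH2COOCH2: –C(=O)–O–C with C on the carbonyl side → ester.
  CH2CO-O-COCH2: two acyl groups sharing one oxygen, –C(=O)–O–C(=O)– → anhydride.
  CH(COCl): pendant –C(=O)X: carbonyl C bonded to C and halogen → acyl halide.
  C6H4: para-disubstituted benzene ring → arene.
  CH(CHO): pendant –CHO: carbonyl C bonded to C and H → aldehyde.
In CH2COOCH2, the acyl oxygen is bonded to carbon (–O–C), not to H, so this is an ester. In H2NCO, the carbonyl is bonded to nitrogen, not to –OH; that is an amide.
The groups actually present are: acyl halide, aldehyde, amide, anhydride, arene, ester.

no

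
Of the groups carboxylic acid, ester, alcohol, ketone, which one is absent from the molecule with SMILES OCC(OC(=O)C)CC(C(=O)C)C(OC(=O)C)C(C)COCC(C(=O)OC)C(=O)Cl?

ester: present (CH(OCOCH3) — pendant –OC(=O)CH3: an acyloxy group → ester).
ketone: present (CH(COCH3) — pendant –COCH3: carbonyl C bonded to two carbons → ketone).
alcohol: present (HOCH2 — HO– on an sp³ carbon → alcohol).
carboxylic acid: absent. In each of CH(OCOCH3) and CH(COOCH3), the acyl oxygen is bonded to carbon (–O–C), not to H, so this is an ester.

carboxylic acid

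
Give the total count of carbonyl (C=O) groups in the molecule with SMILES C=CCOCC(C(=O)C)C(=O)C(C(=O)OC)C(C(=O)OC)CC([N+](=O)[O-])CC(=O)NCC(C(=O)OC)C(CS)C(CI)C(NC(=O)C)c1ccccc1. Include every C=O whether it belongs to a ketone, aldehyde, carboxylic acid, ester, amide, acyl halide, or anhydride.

CH(COCH3): ketone, 1 C=O (running total 1).
CO: ketone, 1 C=O (running total 2).
CH(COOCH3): ester, 1 C=O (running total 3).
CH(COOCH3): ester, 1 C=O (running total 4).
CH2CONHCH2: amide, 1 C=O (running total 5).
CH(COOCH3): ester, 1 C=O (running total 6).
CH(NHCOCH3): amide, 1 C=O (running total 7).

7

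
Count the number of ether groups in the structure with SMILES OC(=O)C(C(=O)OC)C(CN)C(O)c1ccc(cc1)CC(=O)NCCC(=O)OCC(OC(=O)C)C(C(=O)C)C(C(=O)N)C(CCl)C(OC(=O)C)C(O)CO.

0

Reading the structure from left to right:
  HOOC: –COOH: carbonyl C bonded to –OH and C → carboxylic acid (the –OH is not a separate alcohol).
  CH(COOCH3): pendant –COOCH3: carbonyl C bonded to C and –OCH3 → ester.
  CH(CH2NH2): pendant –CH2NH2: N on sp³ C, no adjacent C=O → amine.
  CH(OH): –OH on an sp³ carbon → alcohol (secondary).
  C6H4: para-disubstituted benzene ring → arene.
  CH2CONHCH2: –C(=O)–N– linkage → amide (the N is not an amine).
  CH2COOCH2: –C(=O)–O–C with C on the carbonyl side → ester.
  CH(OCOCH3): pendant –OC(=O)CH3: an acyloxy group → ester.
  CH(COCH3): pendant –COCH3: carbonyl C bonded to two carbons → ketone.
  CH(CONH2): pendant –CONH2: carbonyl C bonded to C and N → amide.
  CH(CH2Cl): pendant –CH2X: halogen on sp³ carbon → alkyl halide.
  CH(OCOCH3): pendant –OC(=O)CH3: an acyloxy group → ester.
  CH(OH): –OH on an sp³ carbon → alcohol (secondary).
  CH2OH: –OH on an sp³ carbon → alcohol.
No segment is a ether: CH(COOCH3) is ester, not ether; CH(OH) is alcohol, not ether; CH2COOCH2 is ester, not ether. → 0.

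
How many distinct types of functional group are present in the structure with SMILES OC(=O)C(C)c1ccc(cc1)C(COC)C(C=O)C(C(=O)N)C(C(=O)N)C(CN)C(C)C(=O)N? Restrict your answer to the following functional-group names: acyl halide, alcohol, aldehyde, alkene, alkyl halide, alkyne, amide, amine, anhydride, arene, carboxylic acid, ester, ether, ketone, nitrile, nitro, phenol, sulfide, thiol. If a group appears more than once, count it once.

Reading the structure from left to right:
  HOOC: –COOH: carbonyl C bonded to –OH and C → carboxylic acid (the –OH is not a separate alcohol).
  C6H4: para-disubstituted benzene ring → arene.
  CH(CH2OCH3): pendant –CH2OCH3: C–O–C linkage → ether.
  CH(CHO): pendant –CHO: carbonyl C bonded to C and H → aldehyde.
  CH(CONH2): pendant –CONH2: carbonyl C bonded to C and N → amide.
  CH(CONH2): pendant –CONH2: carbonyl C bonded to C and N → amide.
  CH(CH2NH2): pendant –CH2NH2: N on sp³ C, no adjacent C=O → amine.
  CONH2: –C(=O)NH2: carbonyl C bonded to C and to N → amide (the N is not a separate amine).
Distinct types present: aldehyde, amide, amine, arene, carboxylic acid, ether.

6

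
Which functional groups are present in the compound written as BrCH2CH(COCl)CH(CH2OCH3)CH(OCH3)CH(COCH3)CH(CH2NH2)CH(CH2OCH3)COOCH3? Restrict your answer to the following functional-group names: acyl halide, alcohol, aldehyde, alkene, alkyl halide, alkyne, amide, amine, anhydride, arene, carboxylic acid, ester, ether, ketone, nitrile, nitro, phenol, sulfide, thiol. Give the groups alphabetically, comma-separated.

halogen on an sp³ carbon → alkyl halide.
pendant –C(=O)X: carbonyl C bonded to C and halogen → acyl halide.
pendant –CH2OCH3: C–O–C linkage → ether.
pendant –OCH3: C–O–C with sp³ C, no adjacent C=O → ether.
pendant –COCH3: carbonyl C bonded to two carbons → ketone.
pendant –CH2NH2: N on sp³ C, no adjacent C=O → amine.
pendant –CH2OCH3: C–O–C linkage → ether.
–C(=O)OCH3: carbonyl C bonded to C and to –OCH3 → ester (not ketone + ether).

acyl halide, alkyl halide, amine, ester, ether, ketone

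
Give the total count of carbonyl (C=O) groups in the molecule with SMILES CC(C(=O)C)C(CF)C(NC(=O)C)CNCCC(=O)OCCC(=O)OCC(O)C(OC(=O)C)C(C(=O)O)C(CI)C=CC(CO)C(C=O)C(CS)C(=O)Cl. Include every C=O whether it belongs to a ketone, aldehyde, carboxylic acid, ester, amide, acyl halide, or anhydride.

8

CH(COCH3): ketone, 1 C=O (running total 1).
CH(NHCOCH3): amide, 1 C=O (running total 2).
CH2COOCH2: ester, 1 C=O (running total 3).
CH2COOCH2: ester, 1 C=O (running total 4).
CH(OCOCH3): ester, 1 C=O (running total 5).
CH(COOH): carboxylic acid, 1 C=O (running total 6).
CH(CHO): aldehyde, 1 C=O (running total 7).
COCl: acyl halide, 1 C=O (running total 8).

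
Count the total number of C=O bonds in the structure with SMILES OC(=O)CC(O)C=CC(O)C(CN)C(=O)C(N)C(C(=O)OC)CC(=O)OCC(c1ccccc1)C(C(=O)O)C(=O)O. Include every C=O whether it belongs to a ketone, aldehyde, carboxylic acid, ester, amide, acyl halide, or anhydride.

6

HOOC: carboxylic acid, 1 C=O (running total 1).
CO: ketone, 1 C=O (running total 2).
CH(COOCH3): ester, 1 C=O (running total 3).
CH2COOCH2: ester, 1 C=O (running total 4).
CH(COOH): carboxylic acid, 1 C=O (running total 5).
COOH: carboxylic acid, 1 C=O (running total 6).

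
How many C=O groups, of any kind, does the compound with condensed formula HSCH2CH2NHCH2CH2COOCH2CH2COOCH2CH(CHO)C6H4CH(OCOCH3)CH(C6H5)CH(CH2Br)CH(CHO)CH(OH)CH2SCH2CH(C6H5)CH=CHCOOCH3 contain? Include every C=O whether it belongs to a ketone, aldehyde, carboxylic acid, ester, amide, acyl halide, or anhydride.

6

CH2COOCH2: ester, 1 C=O (running total 1).
CH2COOCH2: ester, 1 C=O (running total 2).
CH(CHO): aldehyde, 1 C=O (running total 3).
CH(OCOCH3): ester, 1 C=O (running total 4).
CH(CHO): aldehyde, 1 C=O (running total 5).
COOCH3: ester, 1 C=O (running total 6).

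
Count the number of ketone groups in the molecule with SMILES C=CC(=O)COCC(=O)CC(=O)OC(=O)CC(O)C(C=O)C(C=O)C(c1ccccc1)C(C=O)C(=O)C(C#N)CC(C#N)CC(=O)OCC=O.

Taking each segment in turn:
  CH2=CH: C=C double bond → alkene.
  CO: –C(=O)– with carbon on both sides → ketone.
  CH2OCH2: C–O–C with sp³ carbons on both sides and no adjacent C=O → ether.
  CO: –C(=O)– with carbon on both sides → ketone.
  CH2CO-O-COCH2: two acyl groups sharing one oxygen, –C(=O)–O–C(=O)– → anhydride.
  CH(OH): –OH on an sp³ carbon → alcohol (secondary).
  CH(CHO): pendant –CHO: carbonyl C bonded to C and H → aldehyde.
  CH(CHO): pendant –CHO: carbonyl C bonded to C and H → aldehyde.
  CH(C6H5): pendant –C6H5: benzene ring → arene.
  CH(CHO): pendant –CHO: carbonyl C bonded to C and H → aldehyde.
  CO: –C(=O)– with carbon on both sides → ketone.
  CH(CN): pendant –C≡N: nitrile.
  CH(CN): pendant –C≡N: nitrile.
  CH2COOCH2: –C(=O)–O–C with C on the carbonyl side → ester.
  CHO: terminal –CHO: carbonyl C bonded to H and C → aldehyde.
Ketone appears at: CO, CO, CO → 3.

3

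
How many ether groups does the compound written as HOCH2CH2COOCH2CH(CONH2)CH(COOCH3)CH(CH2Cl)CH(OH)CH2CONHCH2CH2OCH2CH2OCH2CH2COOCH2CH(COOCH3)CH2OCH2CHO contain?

3

Taking each segment in turn:
  HOCH2: HO– on an sp³ carbon → alcohol.
  CH2COOCH2: –C(=O)–O–C with C on the carbonyl side → ester.
  CH(CONH2): pendant –CONH2: carbonyl C bonded to C and N → amide.
  CH(COOCH3): pendant –COOCH3: carbonyl C bonded to C and –OCH3 → ester.
  CH(CH2Cl): pendant –CH2X: halogen on sp³ carbon → alkyl halide.
  CH(OH): –OH on an sp³ carbon → alcohol (secondary).
  CH2CONHCH2: –C(=O)–N– linkage → amide (the N is not an amine).
  CH2OCH2: C–O–C with sp³ carbons on both sides and no adjacent C=O → ether.
  CH2OCH2: C–O–C with sp³ carbons on both sides and no adjacent C=O → ether.
  CH2COOCH2: –C(=O)–O–C with C on the carbonyl side → ester.
  CH(COOCH3): pendant –COOCH3: carbonyl C bonded to C and –OCH3 → ester.
  CH2OCH2: C–O–C with sp³ carbons on both sides and no adjacent C=O → ether.
  CHO: terminal –CHO: carbonyl C bonded to H and C → aldehyde.
Ether appears at: CH2OCH2, CH2OCH2, CH2OCH2 → 3.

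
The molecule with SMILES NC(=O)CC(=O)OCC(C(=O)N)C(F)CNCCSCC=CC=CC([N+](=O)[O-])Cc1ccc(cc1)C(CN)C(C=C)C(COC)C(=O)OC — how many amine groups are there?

2

Reading the structure from left to right:
  H2NCO: –C(=O)NH2: carbonyl C bonded to C and to N → amide (the N is not a separate amine).
  CH2COOCH2: –C(=O)–O–C with C on the carbonyl side → ester.
  CH(CONH2): pendant –CONH2: carbonyl C bonded to C and N → amide.
  CH(F): halogen on an sp³ carbon → alkyl halide.
  CH2NHCH2: C–N–C with sp³ carbons and no adjacent C=O → amine (secondary).
  CH2SCH2: C–S–C linkage → sulfide (thioether).
  CH=CH: C=C double bond → alkene.
  CH=CH: C=C double bond → alkene.
  CH(NO2): –NO2 on an sp³ carbon → nitro (the N=O is not a carbonyl).
  C6H4: para-disubstituted benzene ring → arene.
  CH(CH2NH2): pendant –CH2NH2: N on sp³ C, no adjacent C=O → amine.
  CH(CH=CH2): pendant –CH=CH2: C=C double bond → alkene.
  CH(CH2OCH3): pendant –CH2OCH3: C–O–C linkage → ether.
  COOCH3: –C(=O)OCH3: carbonyl C bonded to C and to –OCH3 → ester (not ketone + ether).
Amine appears at: CH2NHCH2, CH(CH2NH2) → 2.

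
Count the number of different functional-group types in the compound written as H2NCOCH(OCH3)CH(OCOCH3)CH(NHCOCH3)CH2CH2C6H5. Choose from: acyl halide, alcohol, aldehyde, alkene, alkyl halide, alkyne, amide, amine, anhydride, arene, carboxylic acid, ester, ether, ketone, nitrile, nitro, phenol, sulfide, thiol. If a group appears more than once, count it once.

4

–C(=O)NH2: carbonyl C bonded to C and to N → amide (the N is not a separate amine).
pendant –OCH3: C–O–C with sp³ C, no adjacent C=O → ether.
pendant –OC(=O)CH3: an acyloxy group → ester.
pendant –NHC(=O)CH3: N bonded to a carbonyl → amide (not amine).
–C6H5 phenyl ring → arene.
Distinct types present: amide, arene, ester, ether.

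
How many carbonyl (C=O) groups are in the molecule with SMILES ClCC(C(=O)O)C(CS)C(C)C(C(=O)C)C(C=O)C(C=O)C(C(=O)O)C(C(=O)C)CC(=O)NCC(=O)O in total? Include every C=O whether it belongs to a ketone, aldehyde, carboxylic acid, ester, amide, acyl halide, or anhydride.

CH(COOH): carboxylic acid, 1 C=O (running total 1).
CH(COCH3): ketone, 1 C=O (running total 2).
CH(CHO): aldehyde, 1 C=O (running total 3).
CH(CHO): aldehyde, 1 C=O (running total 4).
CH(COOH): carboxylic acid, 1 C=O (running total 5).
CH(COCH3): ketone, 1 C=O (running total 6).
CH2CONHCH2: amide, 1 C=O (running total 7).
COOH: carboxylic acid, 1 C=O (running total 8).

8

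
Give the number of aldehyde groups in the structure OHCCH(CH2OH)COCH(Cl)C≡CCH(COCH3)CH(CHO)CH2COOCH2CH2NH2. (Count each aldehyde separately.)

2

terminal –CHO: carbonyl C bonded to H and C → aldehyde.
pendant –CH2OH on an sp³ backbone C → alcohol.
–C(=O)– with carbon on both sides → ketone.
halogen on an sp³ carbon → alkyl halide.
C≡C triple bond → alkyne.
pendant –COCH3: carbonyl C bonded to two carbons → ketone.
pendant –CHO: carbonyl C bonded to C and H → aldehyde.
–C(=O)–O–C with C on the carbonyl side → ester.
–NH2 on an sp³ carbon with no adjacent C=O → amine.
Aldehyde appears at: OHC, CH(CHO) → 2.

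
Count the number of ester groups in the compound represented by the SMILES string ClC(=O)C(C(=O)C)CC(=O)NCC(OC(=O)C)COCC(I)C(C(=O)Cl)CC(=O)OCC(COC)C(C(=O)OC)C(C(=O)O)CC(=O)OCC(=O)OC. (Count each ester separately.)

Working along the chain:
  ClCO: –C(=O)Cl: carbonyl C bonded to C and to a halogen → acyl halide (not alkyl halide).
  CH(COCH3): pendant –COCH3: carbonyl C bonded to two carbons → ketone.
  CH2CONHCH2: –C(=O)–N– linkage → amide (the N is not an amine).
  CH(OCOCH3): pendant –OC(=O)CH3: an acyloxy group → ester.
  CH2OCH2: C–O–C with sp³ carbons on both sides and no adjacent C=O → ether.
  CH(I): halogen on an sp³ carbon → alkyl halide.
  CH(COCl): pendant –C(=O)X: carbonyl C bonded to C and halogen → acyl halide.
  CH2COOCH2: –C(=O)–O–C with C on the carbonyl side → ester.
  CH(CH2OCH3): pendant –CH2OCH3: C–O–C linkage → ether.
  CH(COOCH3): pendant –COOCH3: carbonyl C bonded to C and –OCH3 → ester.
  CH(COOH): pendant –COOH: carbonyl C bonded to C and –OH → carboxylic acid.
  CH2COOCH2: –C(=O)–O–C with C on the carbonyl side → ester.
  COOCH3: –C(=O)OCH3: carbonyl C bonded to C and to –OCH3 → ester (not ketone + ether).
Ester appears at: CH(OCOCH3), CH2COOCH2, CH(COOCH3), CH2COOCH2, COOCH3 → 5.

5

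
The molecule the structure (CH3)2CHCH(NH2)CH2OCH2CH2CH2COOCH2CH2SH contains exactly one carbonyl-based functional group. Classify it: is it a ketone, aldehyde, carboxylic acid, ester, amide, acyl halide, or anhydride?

ester

The carbonyl is in the CH2COOCH2 segment: –C(=O)–O–C with C on the carbonyl side → ester.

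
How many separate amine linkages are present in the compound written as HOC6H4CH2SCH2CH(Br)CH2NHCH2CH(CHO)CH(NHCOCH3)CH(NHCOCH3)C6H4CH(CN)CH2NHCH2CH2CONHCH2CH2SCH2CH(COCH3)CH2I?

–OH attached directly to an aromatic ring → phenol (not alcohol); the ring itself is an arene.
C–S–C linkage → sulfide (thioether).
halogen on an sp³ carbon → alkyl halide.
C–N–C with sp³ carbons and no adjacent C=O → amine (secondary).
pendant –CHO: carbonyl C bonded to C and H → aldehyde.
pendant –NHC(=O)CH3: N bonded to a carbonyl → amide (not amine).
pendant –NHC(=O)CH3: N bonded to a carbonyl → amide (not amine).
para-disubstituted benzene ring → arene.
pendant –C≡N: nitrile.
C–N–C with sp³ carbons and no adjacent C=O → amine (secondary).
–C(=O)–N– linkage → amide (the N is not an amine).
C–S–C linkage → sulfide (thioether).
pendant –COCH3: carbonyl C bonded to two carbons → ketone.
halogen on an sp³ carbon → alkyl halide.
Amine appears at: CH2NHCH2, CH2NHCH2 → 2.

2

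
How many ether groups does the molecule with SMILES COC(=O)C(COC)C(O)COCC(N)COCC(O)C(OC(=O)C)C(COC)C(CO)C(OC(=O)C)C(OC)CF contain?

Taking each segment in turn:
  CH3OOC: CH3O–C(=O)–: carbonyl C bonded to C and to –OCH3 → ester (not ketone + ether).
  CH(CH2OCH3): pendant –CH2OCH3: C–O–C linkage → ether.
  CH(OH): –OH on an sp³ carbon → alcohol (secondary).
  CH2OCH2: C–O–C with sp³ carbons on both sides and no adjacent C=O → ether.
  CH(NH2): –NH2 on an sp³ carbon with no adjacent C=O → amine.
  CH2OCH2: C–O–C with sp³ carbons on both sides and no adjacent C=O → ether.
  CH(OH): –OH on an sp³ carbon → alcohol (secondary).
  CH(OCOCH3): pendant –OC(=O)CH3: an acyloxy group → ester.
  CH(CH2OCH3): pendant –CH2OCH3: C–O–C linkage → ether.
  CH(CH2OH): pendant –CH2OH on an sp³ backbone C → alcohol.
  CH(OCOCH3): pendant –OC(=O)CH3: an acyloxy group → ester.
  CH(OCH3): pendant –OCH3: C–O–C with sp³ C, no adjacent C=O → ether.
  CH2F: halogen on an sp³ carbon → alkyl halide.
Ether appears at: CH(CH2OCH3), CH2OCH2, CH2OCH2, CH(CH2OCH3), CH(OCH3) → 5.

5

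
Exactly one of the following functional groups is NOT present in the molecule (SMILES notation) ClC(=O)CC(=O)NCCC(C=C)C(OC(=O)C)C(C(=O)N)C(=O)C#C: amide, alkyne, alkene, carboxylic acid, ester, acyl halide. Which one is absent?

alkene: present (CH(CH=CH2) — pendant –CH=CH2: C=C double bond → alkene).
acyl halide: present (ClCO — –C(=O)Cl: carbonyl C bonded to C and to a halogen → acyl halide (not alkyl halide)).
ester: present (CH(OCOCH3) — pendant –OC(=O)CH3: an acyloxy group → ester).
alkyne: present (C≡CH — C≡C triple bond → alkyne).
amide: present (CH2CONHCH2 — –C(=O)–N– linkage → amide (the N is not an amine)).
carboxylic acid: absent. In CH(OCOCH3), the acyl oxygen is bonded to carbon (–O–C), not to H, so this is an ester. In each of CH2CONHCH2 and CH(CONH2), the carbonyl is bonded to nitrogen, not to –OH; that is an amide.

carboxylic acid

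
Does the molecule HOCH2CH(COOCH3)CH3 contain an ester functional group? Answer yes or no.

HO– on an sp³ carbon → alcohol.
pendant –COOCH3: carbonyl C bonded to C and –OCH3 → ester.
The CH(COOCH3) segment supplies the ester: pendant –COOCH3: carbonyl C bonded to C and –OCH3 → ester.

yes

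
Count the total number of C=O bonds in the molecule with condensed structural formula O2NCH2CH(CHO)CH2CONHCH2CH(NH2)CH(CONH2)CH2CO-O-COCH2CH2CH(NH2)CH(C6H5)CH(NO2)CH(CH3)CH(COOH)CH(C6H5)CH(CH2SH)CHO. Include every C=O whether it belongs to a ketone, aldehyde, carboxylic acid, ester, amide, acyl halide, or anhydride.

CH(CHO): aldehyde, 1 C=O (running total 1).
CH2CONHCH2: amide, 1 C=O (running total 2).
CH(CONH2): amide, 1 C=O (running total 3).
CH2CO-O-COCH2: anhydride, 2 C=O (running total 5).
CH(COOH): carboxylic acid, 1 C=O (running total 6).
CHO: aldehyde, 1 C=O (running total 7).

7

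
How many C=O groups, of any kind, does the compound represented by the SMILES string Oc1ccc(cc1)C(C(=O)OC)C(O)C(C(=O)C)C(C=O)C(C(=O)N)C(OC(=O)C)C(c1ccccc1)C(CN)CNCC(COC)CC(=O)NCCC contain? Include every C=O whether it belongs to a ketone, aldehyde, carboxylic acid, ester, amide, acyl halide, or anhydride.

CH(COOCH3): ester, 1 C=O (running total 1).
CH(COCH3): ketone, 1 C=O (running total 2).
CH(CHO): aldehyde, 1 C=O (running total 3).
CH(CONH2): amide, 1 C=O (running total 4).
CH(OCOCH3): ester, 1 C=O (running total 5).
CH2CONHCH2: amide, 1 C=O (running total 6).

6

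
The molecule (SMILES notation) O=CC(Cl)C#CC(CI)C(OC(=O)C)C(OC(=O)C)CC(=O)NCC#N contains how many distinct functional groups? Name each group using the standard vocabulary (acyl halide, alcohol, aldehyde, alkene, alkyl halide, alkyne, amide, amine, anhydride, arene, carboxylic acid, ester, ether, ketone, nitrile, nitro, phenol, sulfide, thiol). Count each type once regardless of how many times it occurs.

6

Taking each segment in turn:
  OHC: terminal –CHO: carbonyl C bonded to H and C → aldehyde.
  CH(Cl): halogen on an sp³ carbon → alkyl halide.
  C≡C: C≡C triple bond → alkyne.
  CH(CH2I): pendant –CH2X: halogen on sp³ carbon → alkyl halide.
  CH(OCOCH3): pendant –OC(=O)CH3: an acyloxy group → ester.
  CH(OCOCH3): pendant –OC(=O)CH3: an acyloxy group → ester.
  CH2CONHCH2: –C(=O)–N– linkage → amide (the N is not an amine).
  CN: –C≡N: carbon triple-bonded to nitrogen → nitrile.
Distinct types present: aldehyde, alkyl halide, alkyne, amide, ester, nitrile.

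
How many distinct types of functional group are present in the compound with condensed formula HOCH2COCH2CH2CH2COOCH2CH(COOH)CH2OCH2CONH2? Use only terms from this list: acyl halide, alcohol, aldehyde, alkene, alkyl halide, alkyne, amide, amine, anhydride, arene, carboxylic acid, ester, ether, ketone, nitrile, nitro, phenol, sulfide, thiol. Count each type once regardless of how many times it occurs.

Reading the structure from left to right:
  HOCH2: HO– on an sp³ carbon → alcohol.
  CO: –C(=O)– with carbon on both sides → ketone.
  CH2COOCH2: –C(=O)–O–C with C on the carbonyl side → ester.
  CH(COOH): pendant –COOH: carbonyl C bonded to C and –OH → carboxylic acid.
  CH2OCH2: C–O–C with sp³ carbons on both sides and no adjacent C=O → ether.
  CONH2: –C(=O)NH2: carbonyl C bonded to C and to N → amide (the N is not a separate amine).
Distinct types present: alcohol, amide, carboxylic acid, ester, ether, ketone.

6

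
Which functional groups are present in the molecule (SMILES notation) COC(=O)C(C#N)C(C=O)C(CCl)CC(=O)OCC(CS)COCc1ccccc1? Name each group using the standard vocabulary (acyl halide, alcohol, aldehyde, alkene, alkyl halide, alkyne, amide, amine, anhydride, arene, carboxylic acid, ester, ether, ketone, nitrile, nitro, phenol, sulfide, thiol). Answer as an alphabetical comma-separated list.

aldehyde, alkyl halide, arene, ester, ether, nitrile, thiol

Working along the chain:
  CH3OOC: CH3O–C(=O)–: carbonyl C bonded to C and to –OCH3 → ester (not ketone + ether).
  CH(CN): pendant –C≡N: nitrile.
  CH(CHO): pendant –CHO: carbonyl C bonded to C and H → aldehyde.
  CH(CH2Cl): pendant –CH2X: halogen on sp³ carbon → alkyl halide.
  CH2COOCH2: –C(=O)–O–C with C on the carbonyl side → ester.
  CH(CH2SH): pendant –CH2SH → thiol.
  CH2OCH2: C–O–C with sp³ carbons on both sides and no adjacent C=O → ether.
  C6H5: –C6H5 phenyl ring → arene.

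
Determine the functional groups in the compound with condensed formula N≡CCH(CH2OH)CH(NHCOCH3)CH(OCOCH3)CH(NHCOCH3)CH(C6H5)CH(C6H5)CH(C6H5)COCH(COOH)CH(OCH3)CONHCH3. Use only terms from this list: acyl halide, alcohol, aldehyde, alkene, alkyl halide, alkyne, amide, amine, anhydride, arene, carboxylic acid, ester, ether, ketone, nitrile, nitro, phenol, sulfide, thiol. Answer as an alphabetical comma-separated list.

Working along the chain:
  N≡C: N≡C–: carbon triple-bonded to nitrogen → nitrile.
  CH(CH2OH): pendant –CH2OH on an sp³ backbone C → alcohol.
  CH(NHCOCH3): pendant –NHC(=O)CH3: N bonded to a carbonyl → amide (not amine).
  CH(OCOCH3): pendant –OC(=O)CH3: an acyloxy group → ester.
  CH(NHCOCH3): pendant –NHC(=O)CH3: N bonded to a carbonyl → amide (not amine).
  CH(C6H5): pendant –C6H5: benzene ring → arene.
  CH(C6H5): pendant –C6H5: benzene ring → arene.
  CH(C6H5): pendant –C6H5: benzene ring → arene.
  CO: –C(=O)– with carbon on both sides → ketone.
  CH(COOH): pendant –COOH: carbonyl C bonded to C and –OH → carboxylic acid.
  CH(OCH3): pendant –OCH3: C–O–C with sp³ C, no adjacent C=O → ether.
  CONHCH3: –C(=O)NHCH3: carbonyl C bonded to C and to N → amide (the N is not an amine).

alcohol, amide, arene, carboxylic acid, ester, ether, ketone, nitrile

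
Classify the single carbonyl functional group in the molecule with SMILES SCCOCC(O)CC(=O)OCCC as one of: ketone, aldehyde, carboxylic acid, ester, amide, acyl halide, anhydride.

ester

The carbonyl is in the CH2COOCH2 segment: –C(=O)–O–C with C on the carbonyl side → ester.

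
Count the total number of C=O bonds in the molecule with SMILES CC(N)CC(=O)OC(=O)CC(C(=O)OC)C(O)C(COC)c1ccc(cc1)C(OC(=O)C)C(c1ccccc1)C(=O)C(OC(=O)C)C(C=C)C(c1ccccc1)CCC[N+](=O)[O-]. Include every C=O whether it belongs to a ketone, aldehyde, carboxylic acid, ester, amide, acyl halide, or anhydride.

6

CH2CO-O-COCH2: anhydride, 2 C=O (running total 2).
CH(COOCH3): ester, 1 C=O (running total 3).
CH(OCOCH3): ester, 1 C=O (running total 4).
CO: ketone, 1 C=O (running total 5).
CH(OCOCH3): ester, 1 C=O (running total 6).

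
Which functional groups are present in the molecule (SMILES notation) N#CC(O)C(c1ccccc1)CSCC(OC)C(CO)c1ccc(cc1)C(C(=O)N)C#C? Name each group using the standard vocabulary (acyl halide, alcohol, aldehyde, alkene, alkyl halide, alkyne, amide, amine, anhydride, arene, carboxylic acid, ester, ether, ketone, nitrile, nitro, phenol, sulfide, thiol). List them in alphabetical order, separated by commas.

Reading the structure from left to right:
  N≡C: N≡C–: carbon triple-bonded to nitrogen → nitrile.
  CH(OH): –OH on an sp³ carbon → alcohol (secondary).
  CH(C6H5): pendant –C6H5: benzene ring → arene.
  CH2SCH2: C–S–C linkage → sulfide (thioether).
  CH(OCH3): pendant –OCH3: C–O–C with sp³ C, no adjacent C=O → ether.
  CH(CH2OH): pendant –CH2OH on an sp³ backbone C → alcohol.
  C6H4: para-disubstituted benzene ring → arene.
  CH(CONH2): pendant –CONH2: carbonyl C bonded to C and N → amide.
  C≡CH: C≡C triple bond → alkyne.

alcohol, alkyne, amide, arene, ether, nitrile, sulfide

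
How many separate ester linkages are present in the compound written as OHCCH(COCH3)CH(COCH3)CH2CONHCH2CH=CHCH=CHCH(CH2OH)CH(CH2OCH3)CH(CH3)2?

terminal –CHO: carbonyl C bonded to H and C → aldehyde.
pendant –COCH3: carbonyl C bonded to two carbons → ketone.
pendant –COCH3: carbonyl C bonded to two carbons → ketone.
–C(=O)–N– linkage → amide (the N is not an amine).
C=C double bond → alkene.
C=C double bond → alkene.
pendant –CH2OH on an sp³ backbone C → alcohol.
pendant –CH2OCH3: C–O–C linkage → ether.
No segment is a ester: CH(COCH3) is ketone, not ester; CH(COCH3) is ketone, not ester; CH(CH2OCH3) is ether, not ester. → 0.

0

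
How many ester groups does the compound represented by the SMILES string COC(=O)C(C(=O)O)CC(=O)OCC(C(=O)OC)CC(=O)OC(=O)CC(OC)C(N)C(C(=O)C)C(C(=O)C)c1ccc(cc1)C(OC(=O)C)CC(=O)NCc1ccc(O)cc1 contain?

CH3O–C(=O)–: carbonyl C bonded to C and to –OCH3 → ester (not ketone + ether).
pendant –COOH: carbonyl C bonded to C and –OH → carboxylic acid.
–C(=O)–O–C with C on the carbonyl side → ester.
pendant –COOCH3: carbonyl C bonded to C and –OCH3 → ester.
two acyl groups sharing one oxygen, –C(=O)–O–C(=O)– → anhydride.
pendant –OCH3: C–O–C with sp³ C, no adjacent C=O → ether.
–NH2 on an sp³ carbon with no adjacent C=O → amine.
pendant –COCH3: carbonyl C bonded to two carbons → ketone.
pendant –COCH3: carbonyl C bonded to two carbons → ketone.
para-disubstituted benzene ring → arene.
pendant –OC(=O)CH3: an acyloxy group → ester.
–C(=O)–N– linkage → amide (the N is not an amine).
–OH attached directly to an aromatic ring → phenol (not alcohol); the ring itself is an arene.
Ester appears at: CH3OOC, CH2COOCH2, CH(COOCH3), CH(OCOCH3) → 4.

4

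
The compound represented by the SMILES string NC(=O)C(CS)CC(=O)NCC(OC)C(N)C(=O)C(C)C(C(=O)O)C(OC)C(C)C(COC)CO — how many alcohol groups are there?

1

–C(=O)NH2: carbonyl C bonded to C and to N → amide (the N is not a separate amine).
pendant –CH2SH → thiol.
–C(=O)–N– linkage → amide (the N is not an amine).
pendant –OCH3: C–O–C with sp³ C, no adjacent C=O → ether.
–NH2 on an sp³ carbon with no adjacent C=O → amine.
–C(=O)– with carbon on both sides → ketone.
pendant –COOH: carbonyl C bonded to C and –OH → carboxylic acid.
pendant –OCH3: C–O–C with sp³ C, no adjacent C=O → ether.
pendant –CH2OCH3: C–O–C linkage → ether.
–OH on an sp³ carbon → alcohol.
Alcohol appears at: CH2OH → 1.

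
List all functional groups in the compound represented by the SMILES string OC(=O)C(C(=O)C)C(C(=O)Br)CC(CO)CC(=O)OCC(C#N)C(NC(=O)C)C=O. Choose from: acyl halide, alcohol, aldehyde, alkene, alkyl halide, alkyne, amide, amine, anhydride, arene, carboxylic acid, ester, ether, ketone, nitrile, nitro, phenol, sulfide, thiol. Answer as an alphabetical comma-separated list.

–COOH: carbonyl C bonded to –OH and C → carboxylic acid (the –OH is not a separate alcohol).
pendant –COCH3: carbonyl C bonded to two carbons → ketone.
pendant –C(=O)X: carbonyl C bonded to C and halogen → acyl halide.
pendant –CH2OH on an sp³ backbone C → alcohol.
–C(=O)–O–C with C on the carbonyl side → ester.
pendant –C≡N: nitrile.
pendant –NHC(=O)CH3: N bonded to a carbonyl → amide (not amine).
terminal –CHO: carbonyl C bonded to H and C → aldehyde.

acyl halide, alcohol, aldehyde, amide, carboxylic acid, ester, ketone, nitrile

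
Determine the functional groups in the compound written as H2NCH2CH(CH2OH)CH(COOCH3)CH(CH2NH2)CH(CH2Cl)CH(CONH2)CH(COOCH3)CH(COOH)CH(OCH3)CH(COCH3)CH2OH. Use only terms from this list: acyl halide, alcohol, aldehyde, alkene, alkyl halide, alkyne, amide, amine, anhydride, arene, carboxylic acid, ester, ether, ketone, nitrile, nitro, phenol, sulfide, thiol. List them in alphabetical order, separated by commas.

Taking each segment in turn:
  H2NCH2: –NH2 on an sp³ carbon with no adjacent C=O → amine.
  CH(CH2OH): pendant –CH2OH on an sp³ backbone C → alcohol.
  CH(COOCH3): pendant –COOCH3: carbonyl C bonded to C and –OCH3 → ester.
  CH(CH2NH2): pendant –CH2NH2: N on sp³ C, no adjacent C=O → amine.
  CH(CH2Cl): pendant –CH2X: halogen on sp³ carbon → alkyl halide.
  CH(CONH2): pendant –CONH2: carbonyl C bonded to C and N → amide.
  CH(COOCH3): pendant –COOCH3: carbonyl C bonded to C and –OCH3 → ester.
  CH(COOH): pendant –COOH: carbonyl C bonded to C and –OH → carboxylic acid.
  CH(OCH3): pendant –OCH3: C–O–C with sp³ C, no adjacent C=O → ether.
  CH(COCH3): pendant –COCH3: carbonyl C bonded to two carbons → ketone.
  CH2OH: –OH on an sp³ carbon → alcohol.

alcohol, alkyl halide, amide, amine, carboxylic acid, ester, ether, ketone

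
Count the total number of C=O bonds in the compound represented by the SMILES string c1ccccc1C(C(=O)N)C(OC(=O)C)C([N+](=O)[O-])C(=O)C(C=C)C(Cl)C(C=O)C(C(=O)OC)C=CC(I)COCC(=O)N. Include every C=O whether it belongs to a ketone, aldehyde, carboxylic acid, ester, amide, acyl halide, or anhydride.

CH(CONH2): amide, 1 C=O (running total 1).
CH(OCOCH3): ester, 1 C=O (running total 2).
CO: ketone, 1 C=O (running total 3).
CH(CHO): aldehyde, 1 C=O (running total 4).
CH(COOCH3): ester, 1 C=O (running total 5).
CONH2: amide, 1 C=O (running total 6).

6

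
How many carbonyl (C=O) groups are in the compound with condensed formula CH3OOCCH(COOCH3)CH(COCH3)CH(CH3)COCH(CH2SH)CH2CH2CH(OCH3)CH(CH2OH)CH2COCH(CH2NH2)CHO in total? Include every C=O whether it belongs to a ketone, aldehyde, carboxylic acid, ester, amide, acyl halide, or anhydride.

6

CH3OOC: ester, 1 C=O (running total 1).
CH(COOCH3): ester, 1 C=O (running total 2).
CH(COCH3): ketone, 1 C=O (running total 3).
CO: ketone, 1 C=O (running total 4).
CO: ketone, 1 C=O (running total 5).
CHO: aldehyde, 1 C=O (running total 6).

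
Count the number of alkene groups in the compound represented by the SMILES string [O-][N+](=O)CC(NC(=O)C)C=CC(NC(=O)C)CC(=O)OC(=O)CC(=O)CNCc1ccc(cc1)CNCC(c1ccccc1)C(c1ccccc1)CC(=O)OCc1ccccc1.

1

Taking each segment in turn:
  O2NCH2: –NO2 on carbon → nitro group.
  CH(NHCOCH3): pendant –NHC(=O)CH3: N bonded to a carbonyl → amide (not amine).
  CH=CH: C=C double bond → alkene.
  CH(NHCOCH3): pendant –NHC(=O)CH3: N bonded to a carbonyl → amide (not amine).
  CH2CO-O-COCH2: two acyl groups sharing one oxygen, –C(=O)–O–C(=O)– → anhydride.
  CO: –C(=O)– with carbon on both sides → ketone.
  CH2NHCH2: C–N–C with sp³ carbons and no adjacent C=O → amine (secondary).
  C6H4: para-disubstituted benzene ring → arene.
  CH2NHCH2: C–N–C with sp³ carbons and no adjacent C=O → amine (secondary).
  CH(C6H5): pendant –C6H5: benzene ring → arene.
  CH(C6H5): pendant –C6H5: benzene ring → arene.
  CH2COOCH2: –C(=O)–O–C with C on the carbonyl side → ester.
  C6H5: –C6H5 phenyl ring → arene.
Alkene appears at: CH=CH → 1.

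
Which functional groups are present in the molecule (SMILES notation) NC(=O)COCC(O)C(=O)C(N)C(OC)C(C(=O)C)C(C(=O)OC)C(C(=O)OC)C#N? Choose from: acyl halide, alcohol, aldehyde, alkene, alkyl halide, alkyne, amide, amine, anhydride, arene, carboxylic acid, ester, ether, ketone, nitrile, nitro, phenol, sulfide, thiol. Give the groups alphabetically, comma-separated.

Working along the chain:
  H2NCO: –C(=O)NH2: carbonyl C bonded to C and to N → amide (the N is not a separate amine).
  CH2OCH2: C–O–C with sp³ carbons on both sides and no adjacent C=O → ether.
  CH(OH): –OH on an sp³ carbon → alcohol (secondary).
  CO: –C(=O)– with carbon on both sides → ketone.
  CH(NH2): –NH2 on an sp³ carbon with no adjacent C=O → amine.
  CH(OCH3): pendant –OCH3: C–O–C with sp³ C, no adjacent C=O → ether.
  CH(COCH3): pendant –COCH3: carbonyl C bonded to two carbons → ketone.
  CH(COOCH3): pendant –COOCH3: carbonyl C bonded to C and –OCH3 → ester.
  CH(COOCH3): pendant –COOCH3: carbonyl C bonded to C and –OCH3 → ester.
  CN: –C≡N: carbon triple-bonded to nitrogen → nitrile.

alcohol, amide, amine, ester, ether, ketone, nitrile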